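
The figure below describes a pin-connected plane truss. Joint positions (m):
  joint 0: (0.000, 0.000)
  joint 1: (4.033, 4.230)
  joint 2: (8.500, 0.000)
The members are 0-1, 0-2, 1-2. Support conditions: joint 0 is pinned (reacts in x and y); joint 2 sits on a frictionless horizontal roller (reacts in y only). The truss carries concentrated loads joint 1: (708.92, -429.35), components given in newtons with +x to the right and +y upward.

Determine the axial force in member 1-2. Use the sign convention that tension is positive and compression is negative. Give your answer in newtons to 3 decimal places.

-809.366

N=3 nodes, M=3 members, R=3 reactions → 2N=6, M+R=6
member 0 (0-1): L=5.8445, (cx,cy)=(0.6901,0.7238)
member 1 (0-2): L=8.5000, (cx,cy)=(1.0000,0.0000)
member 2 (1-2): L=6.1520, (cx,cy)=(0.7261,-0.6876)
solve A·x = −loads:
  F[0-1] = +175.6881 N (tension)
  F[0-2] = +587.6860 N (tension)
  F[1-2] = -809.3662 N (compression)
  Rx@0 = -708.9200 N
  Ry@0 = -127.1559 N
  Ry@2 = +556.5059 N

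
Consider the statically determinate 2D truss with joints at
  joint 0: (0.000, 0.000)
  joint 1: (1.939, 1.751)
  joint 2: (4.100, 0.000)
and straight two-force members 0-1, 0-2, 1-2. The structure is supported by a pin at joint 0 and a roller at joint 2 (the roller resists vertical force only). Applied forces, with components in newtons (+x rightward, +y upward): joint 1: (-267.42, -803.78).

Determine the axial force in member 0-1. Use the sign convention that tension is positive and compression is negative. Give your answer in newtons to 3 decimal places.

N=3 nodes, M=3 members, R=3 reactions → 2N=6, M+R=6
member 0 (0-1): L=2.6126, (cx,cy)=(0.7422,0.6702)
member 1 (0-2): L=4.1000, (cx,cy)=(1.0000,0.0000)
member 2 (1-2): L=2.7814, (cx,cy)=(0.7770,-0.6295)
solve A·x = −loads:
  F[0-1] = -802.5210 N (compression)
  F[0-2] = +328.1872 N (tension)
  F[1-2] = -422.3990 N (compression)
  Rx@0 = +267.4200 N
  Ry@0 = +537.8588 N
  Ry@2 = +265.9212 N

-802.521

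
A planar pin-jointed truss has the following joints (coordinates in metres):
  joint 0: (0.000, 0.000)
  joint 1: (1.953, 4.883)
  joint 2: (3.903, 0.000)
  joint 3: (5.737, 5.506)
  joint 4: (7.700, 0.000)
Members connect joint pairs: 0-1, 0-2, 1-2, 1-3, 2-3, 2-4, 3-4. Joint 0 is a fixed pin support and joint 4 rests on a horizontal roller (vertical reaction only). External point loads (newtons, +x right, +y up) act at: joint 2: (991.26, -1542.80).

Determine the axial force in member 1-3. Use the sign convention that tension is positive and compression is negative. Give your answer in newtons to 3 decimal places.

-578.262

N=5 nodes, M=7 members, R=3 reactions → 2N=10, M+R=10
member 0 (0-1): L=5.2591, (cx,cy)=(0.3714,0.9285)
member 1 (0-2): L=3.9030, (cx,cy)=(1.0000,0.0000)
member 2 (1-2): L=5.2580, (cx,cy)=(0.3709,-0.9287)
member 3 (1-3): L=3.8349, (cx,cy)=(0.9867,0.1625)
member 4 (2-3): L=5.8034, (cx,cy)=(0.3160,0.9488)
member 5 (2-4): L=3.7970, (cx,cy)=(1.0000,0.0000)
member 6 (3-4): L=5.8455, (cx,cy)=(0.3358,-0.9419)
solve A·x = −loads:
  F[0-1] = -819.3743 N (compression)
  F[0-2] = +1295.5411 N (tension)
  F[1-2] = +718.0466 N (tension)
  F[1-3] = -578.2617 N (compression)
  F[2-3] = +923.2758 N (tension)
  F[2-4] = +278.8056 N (tension)
  F[3-4] = -830.2329 N (compression)
  Rx@0 = -991.2600 N
  Ry@0 = +760.7807 N
  Ry@4 = +782.0193 N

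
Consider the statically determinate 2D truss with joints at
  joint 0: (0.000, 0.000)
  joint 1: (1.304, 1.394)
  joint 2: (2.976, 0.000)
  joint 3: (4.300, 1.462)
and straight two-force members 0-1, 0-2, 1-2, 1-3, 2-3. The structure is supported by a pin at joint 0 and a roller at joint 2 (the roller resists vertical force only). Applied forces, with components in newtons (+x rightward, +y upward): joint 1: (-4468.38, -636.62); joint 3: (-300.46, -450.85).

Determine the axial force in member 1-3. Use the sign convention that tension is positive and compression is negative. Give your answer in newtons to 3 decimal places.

110.125

N=4 nodes, M=5 members, R=3 reactions → 2N=8, M+R=8
member 0 (0-1): L=1.9088, (cx,cy)=(0.6831,0.7303)
member 1 (0-2): L=2.9760, (cx,cy)=(1.0000,0.0000)
member 2 (1-2): L=2.1769, (cx,cy)=(0.7681,-0.6404)
member 3 (1-3): L=2.9968, (cx,cy)=(0.9997,0.0227)
member 4 (2-3): L=1.9724, (cx,cy)=(0.6713,0.7412)
solve A·x = −loads:
  F[0-1] = -3283.2895 N (compression)
  F[0-2] = -2525.8966 N (compression)
  F[1-2] = +2754.0955 N (tension)
  F[1-3] = +110.1250 N (tension)
  F[2-3] = -611.6224 N (compression)
  Rx@0 = +4768.8400 N
  Ry@0 = +2397.7478 N
  Ry@2 = -1310.2778 N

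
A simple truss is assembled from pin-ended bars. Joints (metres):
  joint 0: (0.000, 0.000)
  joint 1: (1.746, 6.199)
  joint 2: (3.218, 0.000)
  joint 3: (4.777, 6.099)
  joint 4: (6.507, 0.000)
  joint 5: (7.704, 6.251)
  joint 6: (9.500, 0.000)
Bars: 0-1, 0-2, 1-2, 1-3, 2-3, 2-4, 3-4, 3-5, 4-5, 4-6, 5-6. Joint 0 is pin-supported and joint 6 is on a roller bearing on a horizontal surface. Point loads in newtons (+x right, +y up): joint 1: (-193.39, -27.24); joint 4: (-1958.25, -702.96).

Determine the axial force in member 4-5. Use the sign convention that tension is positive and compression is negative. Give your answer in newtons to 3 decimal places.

N=7 nodes, M=11 members, R=3 reactions → 2N=14, M+R=14
member 0 (0-1): L=6.4402, (cx,cy)=(0.2711,0.9625)
member 1 (0-2): L=3.2180, (cx,cy)=(1.0000,0.0000)
member 2 (1-2): L=6.3714, (cx,cy)=(0.2310,-0.9729)
member 3 (1-3): L=3.0326, (cx,cy)=(0.9995,-0.0330)
member 4 (2-3): L=6.2951, (cx,cy)=(0.2477,0.9688)
member 5 (2-4): L=3.2890, (cx,cy)=(1.0000,0.0000)
member 6 (3-4): L=6.3396, (cx,cy)=(0.2729,-0.9620)
member 7 (3-5): L=2.9309, (cx,cy)=(0.9987,0.0519)
member 8 (4-5): L=6.3646, (cx,cy)=(0.1881,0.9822)
member 9 (4-6): L=2.9930, (cx,cy)=(1.0000,0.0000)
member 10 (5-6): L=6.5039, (cx,cy)=(0.2761,-0.9611)
solve A·x = −loads:
  F[0-1] = -384.2872 N (compression)
  F[0-2] = -2047.4560 N (compression)
  F[1-2] = +351.9151 N (tension)
  F[1-3] = +7.9061 N (tension)
  F[2-3] = -353.4033 N (compression)
  F[2-4] = -1878.6305 N (compression)
  F[3-4] = +346.7675 N (tension)
  F[3-5] = -174.4828 N (compression)
  F[4-5] = +376.0645 N (tension)
  F[4-6] = +103.5207 N (tension)
  F[5-6] = -374.8816 N (compression)
  Rx@0 = +2151.6400 N
  Ry@0 = +369.8950 N
  Ry@6 = +360.3050 N

376.065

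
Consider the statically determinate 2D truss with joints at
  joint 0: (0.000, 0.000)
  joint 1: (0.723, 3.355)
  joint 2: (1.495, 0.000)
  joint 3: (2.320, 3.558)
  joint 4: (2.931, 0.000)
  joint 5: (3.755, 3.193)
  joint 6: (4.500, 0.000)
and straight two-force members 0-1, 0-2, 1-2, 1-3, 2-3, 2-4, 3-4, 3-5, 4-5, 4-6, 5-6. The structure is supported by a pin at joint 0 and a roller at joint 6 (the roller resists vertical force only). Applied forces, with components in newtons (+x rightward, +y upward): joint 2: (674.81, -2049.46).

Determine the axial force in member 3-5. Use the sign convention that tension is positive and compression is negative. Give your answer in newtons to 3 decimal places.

-323.962

N=7 nodes, M=11 members, R=3 reactions → 2N=14, M+R=14
member 0 (0-1): L=3.4320, (cx,cy)=(0.2107,0.9776)
member 1 (0-2): L=1.4950, (cx,cy)=(1.0000,0.0000)
member 2 (1-2): L=3.4427, (cx,cy)=(0.2242,-0.9745)
member 3 (1-3): L=1.6099, (cx,cy)=(0.9920,0.1261)
member 4 (2-3): L=3.6524, (cx,cy)=(0.2259,0.9742)
member 5 (2-4): L=1.4360, (cx,cy)=(1.0000,0.0000)
member 6 (3-4): L=3.6101, (cx,cy)=(0.1692,-0.9856)
member 7 (3-5): L=1.4807, (cx,cy)=(0.9691,-0.2465)
member 8 (4-5): L=3.2976, (cx,cy)=(0.2499,0.9683)
member 9 (4-6): L=1.5690, (cx,cy)=(1.0000,0.0000)
member 10 (5-6): L=3.2788, (cx,cy)=(0.2272,-0.9738)
solve A·x = −loads:
  F[0-1] = -1400.0017 N (compression)
  F[0-2] = +969.7388 N (tension)
  F[1-2] = +1327.0636 N (tension)
  F[1-3] = -597.2829 N (compression)
  F[2-3] = +776.2548 N (tension)
  F[2-4] = +417.1754 N (tension)
  F[3-4] = -609.8149 N (compression)
  F[3-5] = -323.9624 N (compression)
  F[4-5] = +620.7079 N (tension)
  F[4-6] = +158.8640 N (tension)
  F[5-6] = -699.1639 N (compression)
  Rx@0 = -674.8100 N
  Ry@0 = +1368.5838 N
  Ry@6 = +680.8762 N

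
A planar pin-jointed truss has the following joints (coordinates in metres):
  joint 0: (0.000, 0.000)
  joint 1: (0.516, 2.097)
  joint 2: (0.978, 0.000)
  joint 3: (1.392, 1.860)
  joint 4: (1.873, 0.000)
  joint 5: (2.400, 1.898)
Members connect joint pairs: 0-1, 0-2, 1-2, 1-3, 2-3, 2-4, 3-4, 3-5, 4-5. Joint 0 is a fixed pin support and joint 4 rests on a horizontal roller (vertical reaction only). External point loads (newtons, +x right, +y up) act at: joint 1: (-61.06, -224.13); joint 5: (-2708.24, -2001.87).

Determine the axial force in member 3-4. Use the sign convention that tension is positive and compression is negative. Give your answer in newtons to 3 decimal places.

N=6 nodes, M=9 members, R=3 reactions → 2N=12, M+R=12
member 0 (0-1): L=2.1596, (cx,cy)=(0.2389,0.9710)
member 1 (0-2): L=0.9780, (cx,cy)=(1.0000,0.0000)
member 2 (1-2): L=2.1473, (cx,cy)=(0.2152,-0.9766)
member 3 (1-3): L=0.9075, (cx,cy)=(0.9653,-0.2612)
member 4 (2-3): L=1.9055, (cx,cy)=(0.2173,0.9761)
member 5 (2-4): L=0.8950, (cx,cy)=(1.0000,0.0000)
member 6 (3-4): L=1.9212, (cx,cy)=(0.2504,-0.9682)
member 7 (3-5): L=1.0087, (cx,cy)=(0.9993,0.0377)
member 8 (4-5): L=1.9698, (cx,cy)=(0.2675,0.9635)
solve A·x = −loads:
  F[0-1] = -2483.8192 N (compression)
  F[0-2] = -2175.8201 N (compression)
  F[1-2] = +2539.0521 N (tension)
  F[1-3] = -1117.4911 N (compression)
  F[2-3] = -2540.2669 N (compression)
  F[2-4] = -1077.6223 N (compression)
  F[3-4] = +2175.0158 N (tension)
  F[3-5] = -2176.7128 N (compression)
  F[4-5] = -1992.5023 N (compression)
  Rx@0 = +2769.3000 N
  Ry@0 = +2411.8747 N
  Ry@4 = -185.8747 N

2175.016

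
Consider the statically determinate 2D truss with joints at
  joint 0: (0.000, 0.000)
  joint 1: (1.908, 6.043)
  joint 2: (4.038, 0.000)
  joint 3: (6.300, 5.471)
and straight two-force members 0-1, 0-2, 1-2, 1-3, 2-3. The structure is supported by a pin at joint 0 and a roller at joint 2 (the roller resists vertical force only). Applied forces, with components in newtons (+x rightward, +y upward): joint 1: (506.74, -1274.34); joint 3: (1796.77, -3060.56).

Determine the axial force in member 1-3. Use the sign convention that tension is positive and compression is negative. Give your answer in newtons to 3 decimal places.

N=4 nodes, M=5 members, R=3 reactions → 2N=8, M+R=8
member 0 (0-1): L=6.3371, (cx,cy)=(0.3011,0.9536)
member 1 (0-2): L=4.0380, (cx,cy)=(1.0000,0.0000)
member 2 (1-2): L=6.4074, (cx,cy)=(0.3324,-0.9431)
member 3 (1-3): L=4.4291, (cx,cy)=(0.9916,-0.1291)
member 4 (2-3): L=5.9202, (cx,cy)=(0.3821,0.9241)
solve A·x = −loads:
  F[0-1] = +4441.0980 N (tension)
  F[0-2] = +966.3573 N (tension)
  F[1-2] = -6242.8257 N (compression)
  F[1-3] = +2930.2433 N (tension)
  F[2-3] = -2902.3367 N (compression)
  Rx@0 = -2303.5100 N
  Ry@0 = -4235.0176 N
  Ry@2 = +8569.9176 N

2930.243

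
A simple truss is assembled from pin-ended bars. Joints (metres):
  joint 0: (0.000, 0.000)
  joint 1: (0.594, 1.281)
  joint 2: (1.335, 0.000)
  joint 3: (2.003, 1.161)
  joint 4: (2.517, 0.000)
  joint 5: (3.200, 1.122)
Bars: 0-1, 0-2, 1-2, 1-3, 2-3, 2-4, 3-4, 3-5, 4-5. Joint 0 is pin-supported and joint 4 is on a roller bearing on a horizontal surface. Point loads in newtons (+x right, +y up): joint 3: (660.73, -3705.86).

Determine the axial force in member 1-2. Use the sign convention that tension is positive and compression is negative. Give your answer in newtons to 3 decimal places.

N=6 nodes, M=9 members, R=3 reactions → 2N=12, M+R=12
member 0 (0-1): L=1.4120, (cx,cy)=(0.4207,0.9072)
member 1 (0-2): L=1.3350, (cx,cy)=(1.0000,0.0000)
member 2 (1-2): L=1.4799, (cx,cy)=(0.5007,-0.8656)
member 3 (1-3): L=1.4141, (cx,cy)=(0.9964,-0.0849)
member 4 (2-3): L=1.3395, (cx,cy)=(0.4987,0.8668)
member 5 (2-4): L=1.1820, (cx,cy)=(1.0000,0.0000)
member 6 (3-4): L=1.2697, (cx,cy)=(0.4048,-0.9144)
member 7 (3-5): L=1.1976, (cx,cy)=(0.9995,-0.0326)
member 8 (4-5): L=1.3135, (cx,cy)=(0.5200,0.8542)
solve A·x = −loads:
  F[0-1] = -498.2389 N (compression)
  F[0-2] = +870.3263 N (tension)
  F[1-2] = +570.9328 N (tension)
  F[1-3] = -497.2655 N (compression)
  F[2-3] = -570.1701 N (compression)
  F[2-4] = +1440.5511 N (tension)
  F[3-4] = -3558.4743 N (compression)
  F[3-5] = +0.0000 N (tension)
  F[4-5] = -0.0000 N (compression)
  Rx@0 = -660.7300 N
  Ry@0 = +452.0081 N
  Ry@4 = +3253.8519 N

570.933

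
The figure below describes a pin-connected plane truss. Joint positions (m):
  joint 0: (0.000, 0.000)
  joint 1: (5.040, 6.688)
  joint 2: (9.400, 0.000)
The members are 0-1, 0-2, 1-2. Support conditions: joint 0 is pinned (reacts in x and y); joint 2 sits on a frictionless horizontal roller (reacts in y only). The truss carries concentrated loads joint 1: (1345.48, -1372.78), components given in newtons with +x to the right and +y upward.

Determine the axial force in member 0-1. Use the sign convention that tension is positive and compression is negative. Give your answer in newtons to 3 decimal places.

N=3 nodes, M=3 members, R=3 reactions → 2N=6, M+R=6
member 0 (0-1): L=8.3744, (cx,cy)=(0.6018,0.7986)
member 1 (0-2): L=9.4000, (cx,cy)=(1.0000,0.0000)
member 2 (1-2): L=7.9837, (cx,cy)=(0.5461,-0.8377)
solve A·x = −loads:
  F[0-1] = +401.3893 N (tension)
  F[0-2] = +1103.9108 N (tension)
  F[1-2] = -2021.3892 N (compression)
  Rx@0 = -1345.4800 N
  Ry@0 = -320.5585 N
  Ry@2 = +1693.3385 N

401.389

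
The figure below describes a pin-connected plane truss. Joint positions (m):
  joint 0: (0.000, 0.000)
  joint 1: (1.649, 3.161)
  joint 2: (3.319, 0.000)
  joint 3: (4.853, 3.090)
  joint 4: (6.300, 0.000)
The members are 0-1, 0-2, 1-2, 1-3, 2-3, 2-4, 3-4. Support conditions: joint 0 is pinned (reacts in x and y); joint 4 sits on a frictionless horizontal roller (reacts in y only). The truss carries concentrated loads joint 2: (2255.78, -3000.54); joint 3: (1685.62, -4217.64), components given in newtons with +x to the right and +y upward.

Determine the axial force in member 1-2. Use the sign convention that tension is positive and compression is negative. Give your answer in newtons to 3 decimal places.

1807.882

N=5 nodes, M=7 members, R=3 reactions → 2N=10, M+R=10
member 0 (0-1): L=3.5653, (cx,cy)=(0.4625,0.8866)
member 1 (0-2): L=3.3190, (cx,cy)=(1.0000,0.0000)
member 2 (1-2): L=3.5750, (cx,cy)=(0.4671,-0.8842)
member 3 (1-3): L=3.2048, (cx,cy)=(0.9998,-0.0222)
member 4 (2-3): L=3.4498, (cx,cy)=(0.4447,0.8957)
member 5 (2-4): L=2.9810, (cx,cy)=(1.0000,0.0000)
member 6 (3-4): L=3.4120, (cx,cy)=(0.4241,-0.9056)
solve A·x = −loads:
  F[0-1] = -1761.4750 N (compression)
  F[0-2] = +4756.1140 N (tension)
  F[1-2] = +1807.8818 N (tension)
  F[1-3] = -1659.6359 N (compression)
  F[2-3] = +1565.2923 N (tension)
  F[2-4] = +2648.8243 N (tension)
  F[3-4] = -6245.9244 N (compression)
  Rx@0 = -3941.4000 N
  Ry@0 = +1561.7411 N
  Ry@4 = +5656.4389 N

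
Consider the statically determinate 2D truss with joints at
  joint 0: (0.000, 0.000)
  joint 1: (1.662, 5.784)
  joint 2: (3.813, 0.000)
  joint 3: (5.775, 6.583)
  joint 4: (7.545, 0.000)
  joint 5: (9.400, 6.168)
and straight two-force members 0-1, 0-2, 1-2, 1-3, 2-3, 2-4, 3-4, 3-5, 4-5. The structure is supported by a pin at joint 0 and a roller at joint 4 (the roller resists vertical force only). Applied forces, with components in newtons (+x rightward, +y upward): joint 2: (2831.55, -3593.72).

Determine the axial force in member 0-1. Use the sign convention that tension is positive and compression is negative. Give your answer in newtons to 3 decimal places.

-1849.498

N=6 nodes, M=9 members, R=3 reactions → 2N=12, M+R=12
member 0 (0-1): L=6.0180, (cx,cy)=(0.2762,0.9611)
member 1 (0-2): L=3.8130, (cx,cy)=(1.0000,0.0000)
member 2 (1-2): L=6.1710, (cx,cy)=(0.3486,-0.9373)
member 3 (1-3): L=4.1899, (cx,cy)=(0.9816,0.1907)
member 4 (2-3): L=6.8692, (cx,cy)=(0.2856,0.9583)
member 5 (2-4): L=3.7320, (cx,cy)=(1.0000,0.0000)
member 6 (3-4): L=6.8168, (cx,cy)=(0.2597,-0.9657)
member 7 (3-5): L=3.6487, (cx,cy)=(0.9935,-0.1137)
member 8 (4-5): L=6.4409, (cx,cy)=(0.2880,0.9576)
solve A·x = −loads:
  F[0-1] = -1849.4985 N (compression)
  F[0-2] = +3342.3247 N (tension)
  F[1-2] = +1669.9995 N (tension)
  F[1-3] = -1113.3083 N (compression)
  F[2-3] = +2116.6305 N (tension)
  F[2-4] = +488.3163 N (tension)
  F[3-4] = -1880.6528 N (compression)
  F[3-5] = -0.0000 N (compression)
  F[4-5] = +0.0000 N (tension)
  Rx@0 = -2831.5500 N
  Ry@0 = +1777.5697 N
  Ry@4 = +1816.1503 N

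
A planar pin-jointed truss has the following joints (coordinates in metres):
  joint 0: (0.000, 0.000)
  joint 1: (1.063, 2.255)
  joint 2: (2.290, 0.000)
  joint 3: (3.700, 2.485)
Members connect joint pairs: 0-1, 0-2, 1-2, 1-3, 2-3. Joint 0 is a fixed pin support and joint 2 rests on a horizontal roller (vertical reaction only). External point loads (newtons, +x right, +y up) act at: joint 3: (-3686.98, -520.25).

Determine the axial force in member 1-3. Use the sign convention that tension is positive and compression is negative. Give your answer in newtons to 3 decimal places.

-3581.932

N=4 nodes, M=5 members, R=3 reactions → 2N=8, M+R=8
member 0 (0-1): L=2.4930, (cx,cy)=(0.4264,0.9045)
member 1 (0-2): L=2.2900, (cx,cy)=(1.0000,0.0000)
member 2 (1-2): L=2.5672, (cx,cy)=(0.4780,-0.8784)
member 3 (1-3): L=2.6470, (cx,cy)=(0.9962,0.0869)
member 4 (2-3): L=2.8572, (cx,cy)=(0.4935,0.8697)
solve A·x = −loads:
  F[0-1] = -4069.0535 N (compression)
  F[0-2] = -1951.9527 N (compression)
  F[1-2] = +3835.8662 N (tension)
  F[1-3] = -3581.9317 N (compression)
  F[2-3] = -240.3163 N (compression)
  Rx@0 = +3686.9800 N
  Ry@0 = +3680.6082 N
  Ry@2 = -3160.3582 N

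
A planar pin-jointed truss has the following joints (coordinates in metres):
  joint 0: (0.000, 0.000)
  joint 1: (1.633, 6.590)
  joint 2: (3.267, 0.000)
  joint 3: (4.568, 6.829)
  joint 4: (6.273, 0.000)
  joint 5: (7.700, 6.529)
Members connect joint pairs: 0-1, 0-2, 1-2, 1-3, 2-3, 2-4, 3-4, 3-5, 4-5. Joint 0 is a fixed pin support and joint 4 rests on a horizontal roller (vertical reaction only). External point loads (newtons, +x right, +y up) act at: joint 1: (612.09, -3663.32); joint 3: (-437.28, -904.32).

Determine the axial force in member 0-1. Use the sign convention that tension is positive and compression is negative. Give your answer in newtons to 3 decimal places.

-2872.825

N=6 nodes, M=9 members, R=3 reactions → 2N=12, M+R=12
member 0 (0-1): L=6.7893, (cx,cy)=(0.2405,0.9706)
member 1 (0-2): L=3.2670, (cx,cy)=(1.0000,0.0000)
member 2 (1-2): L=6.7896, (cx,cy)=(0.2407,-0.9706)
member 3 (1-3): L=2.9447, (cx,cy)=(0.9967,0.0812)
member 4 (2-3): L=6.9518, (cx,cy)=(0.1871,0.9823)
member 5 (2-4): L=3.0060, (cx,cy)=(1.0000,0.0000)
member 6 (3-4): L=7.0386, (cx,cy)=(0.2422,-0.9702)
member 7 (3-5): L=3.1463, (cx,cy)=(0.9954,-0.0953)
member 8 (4-5): L=6.6831, (cx,cy)=(0.2135,0.9769)
solve A·x = −loads:
  F[0-1] = -2872.8253 N (compression)
  F[0-2] = +865.7964 N (tension)
  F[1-2] = -990.6456 N (compression)
  F[1-3] = -1068.1879 N (compression)
  F[2-3] = +978.8227 N (tension)
  F[2-4] = +444.2019 N (tension)
  F[3-4] = -1833.7663 N (compression)
  F[3-5] = -0.0000 N (compression)
  F[4-5] = +0.0000 N (tension)
  Rx@0 = -174.8100 N
  Ry@0 = +2788.4876 N
  Ry@4 = +1779.1524 N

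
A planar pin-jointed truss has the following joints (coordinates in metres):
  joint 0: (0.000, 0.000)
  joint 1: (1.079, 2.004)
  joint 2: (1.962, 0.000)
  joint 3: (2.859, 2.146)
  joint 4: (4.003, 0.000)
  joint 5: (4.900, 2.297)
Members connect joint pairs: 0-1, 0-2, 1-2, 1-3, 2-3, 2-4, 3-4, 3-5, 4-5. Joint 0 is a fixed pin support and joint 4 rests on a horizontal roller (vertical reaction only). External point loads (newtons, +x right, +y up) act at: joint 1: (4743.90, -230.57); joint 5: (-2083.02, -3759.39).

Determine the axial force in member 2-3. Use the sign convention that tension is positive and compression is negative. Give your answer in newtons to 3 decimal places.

N=6 nodes, M=9 members, R=3 reactions → 2N=12, M+R=12
member 0 (0-1): L=2.2760, (cx,cy)=(0.4741,0.8805)
member 1 (0-2): L=1.9620, (cx,cy)=(1.0000,0.0000)
member 2 (1-2): L=2.1899, (cx,cy)=(0.4032,-0.9151)
member 3 (1-3): L=1.7857, (cx,cy)=(0.9968,0.0795)
member 4 (2-3): L=2.3259, (cx,cy)=(0.3857,0.9226)
member 5 (2-4): L=2.0410, (cx,cy)=(1.0000,0.0000)
member 6 (3-4): L=2.4319, (cx,cy)=(0.4704,-0.8824)
member 7 (3-5): L=2.0466, (cx,cy)=(0.9973,0.0738)
member 8 (4-5): L=2.4659, (cx,cy)=(0.3638,0.9315)
solve A·x = −loads:
  F[0-1] = +2105.2324 N (tension)
  F[0-2] = +1662.8449 N (tension)
  F[1-2] = -2515.6680 N (compression)
  F[1-3] = -2740.1929 N (compression)
  F[2-3] = +2495.1159 N (tension)
  F[2-4] = -313.7542 N (compression)
  F[3-4] = -2414.9352 N (compression)
  F[3-5] = -634.9687 N (compression)
  F[4-5] = -3985.5775 N (compression)
  Rx@0 = -2660.8800 N
  Ry@0 = -1853.6260 N
  Ry@4 = +5843.5860 N

2495.116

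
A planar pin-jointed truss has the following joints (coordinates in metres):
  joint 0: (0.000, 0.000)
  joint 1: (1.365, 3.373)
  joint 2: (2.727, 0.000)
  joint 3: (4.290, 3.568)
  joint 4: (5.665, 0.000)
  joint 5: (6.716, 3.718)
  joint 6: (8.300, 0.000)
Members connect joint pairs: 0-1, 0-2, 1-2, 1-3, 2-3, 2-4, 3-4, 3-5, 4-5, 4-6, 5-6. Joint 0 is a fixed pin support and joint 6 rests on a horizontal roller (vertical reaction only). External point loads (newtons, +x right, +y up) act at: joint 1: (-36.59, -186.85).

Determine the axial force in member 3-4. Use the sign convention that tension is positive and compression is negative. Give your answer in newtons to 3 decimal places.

N=7 nodes, M=11 members, R=3 reactions → 2N=14, M+R=14
member 0 (0-1): L=3.6387, (cx,cy)=(0.3751,0.9270)
member 1 (0-2): L=2.7270, (cx,cy)=(1.0000,0.0000)
member 2 (1-2): L=3.6376, (cx,cy)=(0.3744,-0.9273)
member 3 (1-3): L=2.9315, (cx,cy)=(0.9978,0.0665)
member 4 (2-3): L=3.8953, (cx,cy)=(0.4012,0.9160)
member 5 (2-4): L=2.9380, (cx,cy)=(1.0000,0.0000)
member 6 (3-4): L=3.8238, (cx,cy)=(0.3596,-0.9331)
member 7 (3-5): L=2.4306, (cx,cy)=(0.9981,0.0617)
member 8 (4-5): L=3.8637, (cx,cy)=(0.2720,0.9623)
member 9 (4-6): L=2.6350, (cx,cy)=(1.0000,0.0000)
member 10 (5-6): L=4.0414, (cx,cy)=(0.3919,-0.9200)
solve A·x = −loads:
  F[0-1] = -184.4616 N (compression)
  F[0-2] = +32.6072 N (tension)
  F[1-2] = -18.9380 N (compression)
  F[1-3] = -25.5731 N (compression)
  F[2-3] = +19.1714 N (tension)
  F[2-4] = +17.8239 N (tension)
  F[3-4] = -17.7542 N (compression)
  F[3-5] = -11.4615 N (compression)
  F[4-5] = +17.2158 N (tension)
  F[4-6] = +6.7566 N (tension)
  F[5-6] = -17.2386 N (compression)
  Rx@0 = +36.5900 N
  Ry@0 = +170.9907 N
  Ry@6 = +15.8593 N

-17.754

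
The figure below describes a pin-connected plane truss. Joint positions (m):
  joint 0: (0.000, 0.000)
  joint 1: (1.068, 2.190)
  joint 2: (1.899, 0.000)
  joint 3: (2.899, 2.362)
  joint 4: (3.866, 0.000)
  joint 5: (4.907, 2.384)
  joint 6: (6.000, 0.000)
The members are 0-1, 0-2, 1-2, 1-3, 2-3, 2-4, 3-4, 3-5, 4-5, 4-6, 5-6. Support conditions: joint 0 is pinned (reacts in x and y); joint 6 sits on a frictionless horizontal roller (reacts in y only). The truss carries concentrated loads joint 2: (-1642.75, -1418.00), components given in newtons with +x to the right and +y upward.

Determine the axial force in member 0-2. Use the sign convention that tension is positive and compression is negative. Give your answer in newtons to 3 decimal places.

-1170.098

N=7 nodes, M=11 members, R=3 reactions → 2N=14, M+R=14
member 0 (0-1): L=2.4365, (cx,cy)=(0.4383,0.8988)
member 1 (0-2): L=1.8990, (cx,cy)=(1.0000,0.0000)
member 2 (1-2): L=2.3424, (cx,cy)=(0.3548,-0.9350)
member 3 (1-3): L=1.8391, (cx,cy)=(0.9956,0.0935)
member 4 (2-3): L=2.5650, (cx,cy)=(0.3899,0.9209)
member 5 (2-4): L=1.9670, (cx,cy)=(1.0000,0.0000)
member 6 (3-4): L=2.5523, (cx,cy)=(0.3789,-0.9254)
member 7 (3-5): L=2.0081, (cx,cy)=(0.9999,0.0110)
member 8 (4-5): L=2.6014, (cx,cy)=(0.4002,0.9164)
member 9 (4-6): L=2.1340, (cx,cy)=(1.0000,0.0000)
member 10 (5-6): L=2.6226, (cx,cy)=(0.4168,-0.9090)
solve A·x = −loads:
  F[0-1] = -1078.3111 N (compression)
  F[0-2] = -1170.0976 N (compression)
  F[1-2] = +955.0990 N (tension)
  F[1-3] = -815.0655 N (compression)
  F[2-3] = +570.1419 N (tension)
  F[2-4] = +589.2123 N (tension)
  F[3-4] = -489.7305 N (compression)
  F[3-5] = -403.6890 N (compression)
  F[4-5] = +494.5440 N (tension)
  F[4-6] = +205.7614 N (tension)
  F[5-6] = -493.7170 N (compression)
  Rx@0 = +1642.7500 N
  Ry@0 = +969.2030 N
  Ry@6 = +448.7970 N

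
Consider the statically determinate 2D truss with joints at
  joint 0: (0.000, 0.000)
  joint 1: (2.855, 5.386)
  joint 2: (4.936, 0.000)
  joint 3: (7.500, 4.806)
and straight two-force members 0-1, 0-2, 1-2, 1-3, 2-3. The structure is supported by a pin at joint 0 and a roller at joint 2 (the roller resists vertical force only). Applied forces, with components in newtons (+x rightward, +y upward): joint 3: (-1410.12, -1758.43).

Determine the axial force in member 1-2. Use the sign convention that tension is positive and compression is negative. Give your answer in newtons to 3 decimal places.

551.913

N=4 nodes, M=5 members, R=3 reactions → 2N=8, M+R=8
member 0 (0-1): L=6.0959, (cx,cy)=(0.4683,0.8835)
member 1 (0-2): L=4.9360, (cx,cy)=(1.0000,0.0000)
member 2 (1-2): L=5.7740, (cx,cy)=(0.3604,-0.9328)
member 3 (1-3): L=4.6811, (cx,cy)=(0.9923,-0.1239)
member 4 (2-3): L=5.4472, (cx,cy)=(0.4707,0.8823)
solve A·x = −loads:
  F[0-1] = -520.1401 N (compression)
  F[0-2] = -1166.5137 N (compression)
  F[1-2] = +551.9133 N (tension)
  F[1-3] = -445.9556 N (compression)
  F[2-3] = -2055.6522 N (compression)
  Rx@0 = +1410.1200 N
  Ry@0 = +459.5669 N
  Ry@2 = +1298.8631 N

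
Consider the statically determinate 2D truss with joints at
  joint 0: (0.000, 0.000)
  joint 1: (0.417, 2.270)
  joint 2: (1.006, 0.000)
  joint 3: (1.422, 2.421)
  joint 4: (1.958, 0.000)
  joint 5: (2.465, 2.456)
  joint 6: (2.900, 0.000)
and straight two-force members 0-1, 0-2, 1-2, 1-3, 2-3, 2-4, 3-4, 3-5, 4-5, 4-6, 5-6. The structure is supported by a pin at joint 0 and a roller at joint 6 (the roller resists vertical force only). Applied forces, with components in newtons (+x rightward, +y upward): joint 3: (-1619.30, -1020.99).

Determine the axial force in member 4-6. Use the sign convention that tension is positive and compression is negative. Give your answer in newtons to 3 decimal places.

N=7 nodes, M=11 members, R=3 reactions → 2N=14, M+R=14
member 0 (0-1): L=2.3080, (cx,cy)=(0.1807,0.9835)
member 1 (0-2): L=1.0060, (cx,cy)=(1.0000,0.0000)
member 2 (1-2): L=2.3452, (cx,cy)=(0.2512,-0.9679)
member 3 (1-3): L=1.0163, (cx,cy)=(0.9889,0.1486)
member 4 (2-3): L=2.4565, (cx,cy)=(0.1693,0.9856)
member 5 (2-4): L=0.9520, (cx,cy)=(1.0000,0.0000)
member 6 (3-4): L=2.4796, (cx,cy)=(0.2162,-0.9764)
member 7 (3-5): L=1.0436, (cx,cy)=(0.9994,0.0335)
member 8 (4-5): L=2.5078, (cx,cy)=(0.2022,0.9794)
member 9 (4-6): L=0.9420, (cx,cy)=(1.0000,0.0000)
member 10 (5-6): L=2.4942, (cx,cy)=(0.1744,-0.9847)
solve A·x = −loads:
  F[0-1] = -1903.5164 N (compression)
  F[0-2] = -1275.3780 N (compression)
  F[1-2] = +1810.2284 N (tension)
  F[1-3] = -807.5325 N (compression)
  F[2-3] = -1777.8843 N (compression)
  F[2-4] = -519.6499 N (compression)
  F[3-4] = +883.1101 N (tension)
  F[3-5] = +328.9403 N (tension)
  F[4-5] = -880.4114 N (compression)
  F[4-6] = -150.7621 N (compression)
  F[5-6] = +864.4473 N (tension)
  Rx@0 = +1619.3000 N
  Ry@0 = +1872.1891 N
  Ry@6 = -851.1991 N

-150.762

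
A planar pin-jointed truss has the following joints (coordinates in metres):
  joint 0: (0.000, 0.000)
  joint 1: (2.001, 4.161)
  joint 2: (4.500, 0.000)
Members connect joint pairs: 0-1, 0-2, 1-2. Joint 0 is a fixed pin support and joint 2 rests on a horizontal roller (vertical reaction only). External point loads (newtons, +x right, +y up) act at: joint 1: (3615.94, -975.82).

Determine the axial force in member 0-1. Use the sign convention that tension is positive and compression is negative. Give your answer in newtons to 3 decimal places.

N=3 nodes, M=3 members, R=3 reactions → 2N=6, M+R=6
member 0 (0-1): L=4.6171, (cx,cy)=(0.4334,0.9012)
member 1 (0-2): L=4.5000, (cx,cy)=(1.0000,0.0000)
member 2 (1-2): L=4.8538, (cx,cy)=(0.5149,-0.8573)
solve A·x = −loads:
  F[0-1] = +3108.7521 N (tension)
  F[0-2] = +2268.6511 N (tension)
  F[1-2] = -4406.3517 N (compression)
  Rx@0 = -3615.9400 N
  Ry@0 = -2801.6338 N
  Ry@2 = +3777.4538 N

3108.752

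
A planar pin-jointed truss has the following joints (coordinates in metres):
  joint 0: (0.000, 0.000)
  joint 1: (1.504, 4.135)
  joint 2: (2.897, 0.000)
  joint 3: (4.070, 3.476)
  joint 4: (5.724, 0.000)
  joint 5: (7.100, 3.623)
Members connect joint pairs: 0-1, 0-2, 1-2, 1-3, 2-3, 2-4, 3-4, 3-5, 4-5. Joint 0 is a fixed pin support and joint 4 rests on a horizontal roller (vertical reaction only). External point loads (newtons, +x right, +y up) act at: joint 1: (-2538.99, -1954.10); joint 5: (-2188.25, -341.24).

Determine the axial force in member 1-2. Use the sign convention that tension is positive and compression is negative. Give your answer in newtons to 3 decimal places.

N=6 nodes, M=9 members, R=3 reactions → 2N=12, M+R=12
member 0 (0-1): L=4.4000, (cx,cy)=(0.3418,0.9398)
member 1 (0-2): L=2.8970, (cx,cy)=(1.0000,0.0000)
member 2 (1-2): L=4.3633, (cx,cy)=(0.3193,-0.9477)
member 3 (1-3): L=2.6493, (cx,cy)=(0.9686,-0.2487)
member 4 (2-3): L=3.6686, (cx,cy)=(0.3197,0.9475)
member 5 (2-4): L=2.8270, (cx,cy)=(1.0000,0.0000)
member 6 (3-4): L=3.8495, (cx,cy)=(0.4297,-0.9030)
member 7 (3-5): L=3.0336, (cx,cy)=(0.9988,0.0485)
member 8 (4-5): L=3.8755, (cx,cy)=(0.3551,0.9348)
solve A·x = −loads:
  F[0-1] = -4871.2419 N (compression)
  F[0-2] = -3062.1713 N (compression)
  F[1-2] = +2771.5686 N (tension)
  F[1-3] = -11.2597 N (compression)
  F[2-3] = -2772.0524 N (compression)
  F[2-4] = -1291.0028 N (compression)
  F[3-4] = +2792.9379 N (tension)
  F[3-5] = -2099.7594 N (compression)
  F[4-5] = -256.1811 N (compression)
  Rx@0 = +4727.2400 N
  Ry@0 = +4577.8318 N
  Ry@4 = -2282.4918 N

2771.569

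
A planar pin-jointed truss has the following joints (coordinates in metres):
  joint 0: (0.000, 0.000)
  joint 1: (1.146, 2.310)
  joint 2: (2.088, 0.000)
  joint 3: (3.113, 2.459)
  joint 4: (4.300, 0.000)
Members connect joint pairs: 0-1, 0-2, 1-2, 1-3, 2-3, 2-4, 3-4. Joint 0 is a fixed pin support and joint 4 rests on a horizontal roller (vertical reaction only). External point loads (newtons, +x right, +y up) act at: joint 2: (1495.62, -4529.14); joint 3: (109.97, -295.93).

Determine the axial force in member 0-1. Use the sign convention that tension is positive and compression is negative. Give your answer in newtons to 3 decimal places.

N=5 nodes, M=7 members, R=3 reactions → 2N=10, M+R=10
member 0 (0-1): L=2.5786, (cx,cy)=(0.4444,0.8958)
member 1 (0-2): L=2.0880, (cx,cy)=(1.0000,0.0000)
member 2 (1-2): L=2.4947, (cx,cy)=(0.3776,-0.9260)
member 3 (1-3): L=1.9726, (cx,cy)=(0.9971,0.0755)
member 4 (2-3): L=2.6641, (cx,cy)=(0.3847,0.9230)
member 5 (2-4): L=2.2120, (cx,cy)=(1.0000,0.0000)
member 6 (3-4): L=2.7305, (cx,cy)=(0.4347,-0.9006)
solve A·x = −loads:
  F[0-1] = -2621.8210 N (compression)
  F[0-2] = +2770.7777 N (tension)
  F[1-2] = +2367.9890 N (tension)
  F[1-3] = -2065.2461 N (compression)
  F[2-3] = +2531.3155 N (tension)
  F[2-4] = +1195.3960 N (tension)
  F[3-4] = -2749.8172 N (compression)
  Rx@0 = -1605.5900 N
  Ry@0 = +2348.6768 N
  Ry@4 = +2476.3932 N

-2621.821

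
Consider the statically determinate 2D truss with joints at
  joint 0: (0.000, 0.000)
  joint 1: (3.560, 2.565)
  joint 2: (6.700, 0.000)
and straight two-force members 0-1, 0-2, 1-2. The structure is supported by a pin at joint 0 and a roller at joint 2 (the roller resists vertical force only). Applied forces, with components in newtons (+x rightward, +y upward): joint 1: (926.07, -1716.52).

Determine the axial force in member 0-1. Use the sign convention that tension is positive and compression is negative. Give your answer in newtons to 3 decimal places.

-769.663

N=3 nodes, M=3 members, R=3 reactions → 2N=6, M+R=6
member 0 (0-1): L=4.3878, (cx,cy)=(0.8113,0.5846)
member 1 (0-2): L=6.7000, (cx,cy)=(1.0000,0.0000)
member 2 (1-2): L=4.0545, (cx,cy)=(0.7745,-0.6326)
solve A·x = −loads:
  F[0-1] = -769.6634 N (compression)
  F[0-2] = +1550.5285 N (tension)
  F[1-2] = -2002.0987 N (compression)
  Rx@0 = -926.0700 N
  Ry@0 = +449.9259 N
  Ry@2 = +1266.5941 N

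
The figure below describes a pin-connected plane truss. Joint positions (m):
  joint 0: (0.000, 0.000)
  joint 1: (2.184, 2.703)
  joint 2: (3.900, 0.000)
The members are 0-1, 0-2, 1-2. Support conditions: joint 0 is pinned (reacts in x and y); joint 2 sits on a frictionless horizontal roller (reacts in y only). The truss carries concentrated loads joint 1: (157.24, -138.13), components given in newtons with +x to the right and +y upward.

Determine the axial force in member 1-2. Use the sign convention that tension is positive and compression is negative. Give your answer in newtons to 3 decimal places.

N=3 nodes, M=3 members, R=3 reactions → 2N=6, M+R=6
member 0 (0-1): L=3.4751, (cx,cy)=(0.6285,0.7778)
member 1 (0-2): L=3.9000, (cx,cy)=(1.0000,0.0000)
member 2 (1-2): L=3.2017, (cx,cy)=(0.5360,-0.8442)
solve A·x = −loads:
  F[0-1] = +61.9703 N (tension)
  F[0-2] = +118.2930 N (tension)
  F[1-2] = -220.7101 N (compression)
  Rx@0 = -157.2400 N
  Ry@0 = -48.2022 N
  Ry@2 = +186.3322 N

-220.710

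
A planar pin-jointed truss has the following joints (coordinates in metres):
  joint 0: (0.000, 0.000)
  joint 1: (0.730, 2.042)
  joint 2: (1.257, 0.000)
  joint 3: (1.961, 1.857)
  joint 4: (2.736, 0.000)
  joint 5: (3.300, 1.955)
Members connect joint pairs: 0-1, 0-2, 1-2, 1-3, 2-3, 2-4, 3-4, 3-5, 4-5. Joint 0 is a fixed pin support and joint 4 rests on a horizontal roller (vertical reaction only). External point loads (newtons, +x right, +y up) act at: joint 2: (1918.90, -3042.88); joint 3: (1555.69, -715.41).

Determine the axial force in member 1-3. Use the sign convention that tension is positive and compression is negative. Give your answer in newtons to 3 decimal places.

-512.673

N=6 nodes, M=9 members, R=3 reactions → 2N=12, M+R=12
member 0 (0-1): L=2.1686, (cx,cy)=(0.3366,0.9416)
member 1 (0-2): L=1.2570, (cx,cy)=(1.0000,0.0000)
member 2 (1-2): L=2.1089, (cx,cy)=(0.2499,-0.9683)
member 3 (1-3): L=1.2448, (cx,cy)=(0.9889,-0.1486)
member 4 (2-3): L=1.9860, (cx,cy)=(0.3545,0.9351)
member 5 (2-4): L=1.4790, (cx,cy)=(1.0000,0.0000)
member 6 (3-4): L=2.0122, (cx,cy)=(0.3851,-0.9229)
member 7 (3-5): L=1.3426, (cx,cy)=(0.9973,0.0730)
member 8 (4-5): L=2.0347, (cx,cy)=(0.2772,0.9608)
solve A·x = −loads:
  F[0-1] = -840.7130 N (compression)
  F[0-2] = +3757.5980 N (tension)
  F[1-2] = +896.2735 N (tension)
  F[1-3] = -512.6731 N (compression)
  F[2-3] = +2326.0967 N (tension)
  F[2-4] = +1238.0982 N (tension)
  F[3-4] = -3214.6319 N (compression)
  F[3-5] = -0.0000 N (compression)
  F[4-5] = +0.0000 N (tension)
  Rx@0 = -3474.5900 N
  Ry@0 = +791.6469 N
  Ry@4 = +2966.6431 N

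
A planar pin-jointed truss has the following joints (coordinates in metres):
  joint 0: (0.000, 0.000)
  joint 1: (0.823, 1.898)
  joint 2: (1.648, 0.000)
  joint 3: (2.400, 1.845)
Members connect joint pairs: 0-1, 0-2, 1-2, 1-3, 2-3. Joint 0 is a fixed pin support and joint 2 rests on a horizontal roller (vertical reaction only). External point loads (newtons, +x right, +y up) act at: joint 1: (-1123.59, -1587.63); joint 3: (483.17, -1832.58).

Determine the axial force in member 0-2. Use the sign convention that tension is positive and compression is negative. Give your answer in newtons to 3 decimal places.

N=4 nodes, M=5 members, R=3 reactions → 2N=8, M+R=8
member 0 (0-1): L=2.0688, (cx,cy)=(0.3978,0.9175)
member 1 (0-2): L=1.6480, (cx,cy)=(1.0000,0.0000)
member 2 (1-2): L=2.0695, (cx,cy)=(0.3986,-0.9171)
member 3 (1-3): L=1.5779, (cx,cy)=(0.9994,-0.0336)
member 4 (2-3): L=1.9924, (cx,cy)=(0.3774,0.9260)
solve A·x = −loads:
  F[0-1] = -775.6864 N (compression)
  F[0-2] = -331.8330 N (compression)
  F[1-2] = -999.6097 N (compression)
  F[1-3] = +1214.1702 N (tension)
  F[2-3] = -1934.9152 N (compression)
  Rx@0 = +640.4200 N
  Ry@0 = +711.6625 N
  Ry@2 = +2708.5475 N

-331.833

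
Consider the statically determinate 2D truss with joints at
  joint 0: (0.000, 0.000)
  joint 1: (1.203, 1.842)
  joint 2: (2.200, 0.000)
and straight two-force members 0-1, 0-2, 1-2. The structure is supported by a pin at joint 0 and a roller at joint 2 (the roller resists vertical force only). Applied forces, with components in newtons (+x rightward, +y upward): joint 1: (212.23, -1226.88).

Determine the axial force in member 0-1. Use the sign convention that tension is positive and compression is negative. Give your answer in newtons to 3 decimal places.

-451.839

N=3 nodes, M=3 members, R=3 reactions → 2N=6, M+R=6
member 0 (0-1): L=2.2000, (cx,cy)=(0.5468,0.8373)
member 1 (0-2): L=2.2000, (cx,cy)=(1.0000,0.0000)
member 2 (1-2): L=2.0945, (cx,cy)=(0.4760,-0.8794)
solve A·x = −loads:
  F[0-1] = -451.8385 N (compression)
  F[0-2] = +459.2991 N (tension)
  F[1-2] = -964.9014 N (compression)
  Rx@0 = -212.2300 N
  Ry@0 = +378.3053 N
  Ry@2 = +848.5747 N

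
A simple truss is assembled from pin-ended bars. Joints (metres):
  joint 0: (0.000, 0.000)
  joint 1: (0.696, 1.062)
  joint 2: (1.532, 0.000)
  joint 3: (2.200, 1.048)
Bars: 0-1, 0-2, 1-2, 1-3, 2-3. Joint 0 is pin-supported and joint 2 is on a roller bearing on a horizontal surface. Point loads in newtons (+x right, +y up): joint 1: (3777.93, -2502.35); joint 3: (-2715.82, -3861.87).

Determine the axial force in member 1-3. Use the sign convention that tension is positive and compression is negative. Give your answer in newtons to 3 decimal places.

-252.758

N=4 nodes, M=5 members, R=3 reactions → 2N=8, M+R=8
member 0 (0-1): L=1.2697, (cx,cy)=(0.5481,0.8364)
member 1 (0-2): L=1.5320, (cx,cy)=(1.0000,0.0000)
member 2 (1-2): L=1.3516, (cx,cy)=(0.6185,-0.7858)
member 3 (1-3): L=1.5041, (cx,cy)=(1.0000,-0.0093)
member 4 (2-3): L=1.2428, (cx,cy)=(0.5375,0.8433)
solve A·x = −loads:
  F[0-1] = +1290.6346 N (tension)
  F[0-2] = +354.6612 N (tension)
  F[1-2] = -4555.4592 N (compression)
  F[1-3] = -252.7577 N (compression)
  F[2-3] = -4582.4608 N (compression)
  Rx@0 = -1062.1100 N
  Ry@0 = -1079.4692 N
  Ry@2 = +7443.6892 N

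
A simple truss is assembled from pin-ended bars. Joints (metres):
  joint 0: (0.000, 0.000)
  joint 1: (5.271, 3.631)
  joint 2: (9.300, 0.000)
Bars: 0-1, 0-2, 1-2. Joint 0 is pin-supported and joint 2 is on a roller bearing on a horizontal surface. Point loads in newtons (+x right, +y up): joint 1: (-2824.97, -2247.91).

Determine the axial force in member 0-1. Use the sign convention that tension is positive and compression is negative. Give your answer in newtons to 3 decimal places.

-3660.918

N=3 nodes, M=3 members, R=3 reactions → 2N=6, M+R=6
member 0 (0-1): L=6.4006, (cx,cy)=(0.8235,0.5673)
member 1 (0-2): L=9.3000, (cx,cy)=(1.0000,0.0000)
member 2 (1-2): L=5.4237, (cx,cy)=(0.7428,-0.6695)
solve A·x = −loads:
  F[0-1] = -3660.9175 N (compression)
  F[0-2] = +189.8590 N (tension)
  F[1-2] = -255.5837 N (compression)
  Rx@0 = +2824.9700 N
  Ry@0 = +2076.8060 N
  Ry@2 = +171.1040 N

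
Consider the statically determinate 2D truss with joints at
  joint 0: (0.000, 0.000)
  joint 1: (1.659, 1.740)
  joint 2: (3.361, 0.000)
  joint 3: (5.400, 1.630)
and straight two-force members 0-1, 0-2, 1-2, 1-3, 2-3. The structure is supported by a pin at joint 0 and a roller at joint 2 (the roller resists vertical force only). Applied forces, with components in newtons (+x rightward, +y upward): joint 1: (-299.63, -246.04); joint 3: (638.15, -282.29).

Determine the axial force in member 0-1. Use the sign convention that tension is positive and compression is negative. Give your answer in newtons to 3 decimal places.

277.759

N=4 nodes, M=5 members, R=3 reactions → 2N=8, M+R=8
member 0 (0-1): L=2.4041, (cx,cy)=(0.6901,0.7238)
member 1 (0-2): L=3.3610, (cx,cy)=(1.0000,0.0000)
member 2 (1-2): L=2.4340, (cx,cy)=(0.6993,-0.7149)
member 3 (1-3): L=3.7426, (cx,cy)=(0.9996,-0.0294)
member 4 (2-3): L=2.6104, (cx,cy)=(0.7811,0.6244)
solve A·x = −loads:
  F[0-1] = +277.7591 N (tension)
  F[0-2] = +146.8495 N (tension)
  F[1-2] = -664.7112 N (compression)
  F[1-3] = +956.5181 N (tension)
  F[2-3] = -407.0641 N (compression)
  Rx@0 = -338.5200 N
  Ry@0 = -201.0287 N
  Ry@2 = +729.3587 N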